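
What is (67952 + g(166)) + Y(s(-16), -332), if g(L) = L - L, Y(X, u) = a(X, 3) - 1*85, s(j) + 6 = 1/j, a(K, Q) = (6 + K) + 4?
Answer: 1085935/16 ≈ 67871.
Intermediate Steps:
a(K, Q) = 10 + K
s(j) = -6 + 1/j
Y(X, u) = -75 + X (Y(X, u) = (10 + X) - 1*85 = (10 + X) - 85 = -75 + X)
g(L) = 0
(67952 + g(166)) + Y(s(-16), -332) = (67952 + 0) + (-75 + (-6 + 1/(-16))) = 67952 + (-75 + (-6 - 1/16)) = 67952 + (-75 - 97/16) = 67952 - 1297/16 = 1085935/16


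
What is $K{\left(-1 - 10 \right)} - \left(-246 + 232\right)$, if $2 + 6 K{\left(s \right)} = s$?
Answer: $\frac{71}{6} \approx 11.833$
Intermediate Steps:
$K{\left(s \right)} = - \frac{1}{3} + \frac{s}{6}$
$K{\left(-1 - 10 \right)} - \left(-246 + 232\right) = \left(- \frac{1}{3} + \frac{-1 - 10}{6}\right) - \left(-246 + 232\right) = \left(- \frac{1}{3} + \frac{1}{6} \left(-11\right)\right) - -14 = \left(- \frac{1}{3} - \frac{11}{6}\right) + 14 = - \frac{13}{6} + 14 = \frac{71}{6}$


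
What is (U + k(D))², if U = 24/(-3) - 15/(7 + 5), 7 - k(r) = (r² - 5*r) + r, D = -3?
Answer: 8649/16 ≈ 540.56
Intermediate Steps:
k(r) = 7 - r² + 4*r (k(r) = 7 - ((r² - 5*r) + r) = 7 - (r² - 4*r) = 7 + (-r² + 4*r) = 7 - r² + 4*r)
U = -37/4 (U = 24*(-⅓) - 15/12 = -8 - 15*1/12 = -8 - 5/4 = -37/4 ≈ -9.2500)
(U + k(D))² = (-37/4 + (7 - 1*(-3)² + 4*(-3)))² = (-37/4 + (7 - 1*9 - 12))² = (-37/4 + (7 - 9 - 12))² = (-37/4 - 14)² = (-93/4)² = 8649/16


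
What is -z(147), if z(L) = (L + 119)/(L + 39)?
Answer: -133/93 ≈ -1.4301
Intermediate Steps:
z(L) = (119 + L)/(39 + L)
-z(147) = -(119 + 147)/(39 + 147) = -266/186 = -1*133/93 = -133/93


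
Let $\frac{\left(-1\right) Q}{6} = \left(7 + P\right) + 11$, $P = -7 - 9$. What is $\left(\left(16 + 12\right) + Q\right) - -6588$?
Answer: $6604$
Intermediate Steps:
$P = -16$ ($P = -7 - 9 = -16$)
$Q = -12$ ($Q = - 6 \left(\left(7 - 16\right) + 11\right) = - 6 \left(-9 + 11\right) = \left(-6\right) 2 = -12$)
$\left(\left(16 + 12\right) + Q\right) - -6588 = \left(\left(16 + 12\right) - 12\right) - -6588 = \left(28 - 12\right) + 6588 = 16 + 6588 = 6604$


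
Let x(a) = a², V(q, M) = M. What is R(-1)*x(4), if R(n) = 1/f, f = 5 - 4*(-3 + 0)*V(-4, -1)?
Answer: -16/7 ≈ -2.2857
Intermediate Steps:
f = -7 (f = 5 - 4*(-3 + 0)*(-1) = 5 - 4*(-3)*(-1) = 5 - (-12)*(-1) = 5 - 1*12 = 5 - 12 = -7)
R(n) = -⅐ (R(n) = 1/(-7) = -⅐)
R(-1)*x(4) = -⅐*4² = -⅐*16 = -16/7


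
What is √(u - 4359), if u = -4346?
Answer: I*√8705 ≈ 93.301*I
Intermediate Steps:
√(u - 4359) = √(-4346 - 4359) = √(-8705) = I*√8705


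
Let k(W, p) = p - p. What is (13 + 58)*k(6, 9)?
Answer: 0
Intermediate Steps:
k(W, p) = 0
(13 + 58)*k(6, 9) = (13 + 58)*0 = 71*0 = 0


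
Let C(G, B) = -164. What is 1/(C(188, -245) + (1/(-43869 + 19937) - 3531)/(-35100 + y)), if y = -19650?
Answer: -1310277000/214800924107 ≈ -0.0061000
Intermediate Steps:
1/(C(188, -245) + (1/(-43869 + 19937) - 3531)/(-35100 + y)) = 1/(-164 + (1/(-43869 + 19937) - 3531)/(-35100 - 19650)) = 1/(-164 + (1/(-23932) - 3531)/(-54750)) = 1/(-164 + (-1/23932 - 3531)*(-1/54750)) = 1/(-164 - 84503893/23932*(-1/54750)) = 1/(-164 + 84503893/1310277000) = 1/(-214800924107/1310277000) = -1310277000/214800924107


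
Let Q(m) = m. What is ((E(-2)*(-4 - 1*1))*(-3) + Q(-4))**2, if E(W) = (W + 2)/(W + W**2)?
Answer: 16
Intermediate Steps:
E(W) = (2 + W)/(W + W**2)
((E(-2)*(-4 - 1*1))*(-3) + Q(-4))**2 = ((((2 - 2)/((-2)*(1 - 2)))*(-4 - 1*1))*(-3) - 4)**2 = (((-1/2*0/(-1))*(-4 - 1))*(-3) - 4)**2 = ((-1/2*(-1)*0*(-5))*(-3) - 4)**2 = ((0*(-5))*(-3) - 4)**2 = (0*(-3) - 4)**2 = (0 - 4)**2 = (-4)**2 = 16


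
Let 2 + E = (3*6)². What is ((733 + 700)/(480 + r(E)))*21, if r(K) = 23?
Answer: 30093/503 ≈ 59.827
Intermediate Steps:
E = 322 (E = -2 + (3*6)² = -2 + 18² = -2 + 324 = 322)
((733 + 700)/(480 + r(E)))*21 = ((733 + 700)/(480 + 23))*21 = (1433/503)*21 = 30093/503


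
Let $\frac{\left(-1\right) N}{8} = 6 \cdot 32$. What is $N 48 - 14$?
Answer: $-73742$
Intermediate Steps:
$N = -1536$ ($N = - 8 \cdot 6 \cdot 32 = \left(-8\right) 192 = -1536$)
$N 48 - 14 = \left(-1536\right) 48 - 14 = -73728 - 14 = -73742$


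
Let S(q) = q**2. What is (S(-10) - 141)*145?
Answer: -5945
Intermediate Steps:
(S(-10) - 141)*145 = ((-10)**2 - 141)*145 = (100 - 141)*145 = -41*145 = -5945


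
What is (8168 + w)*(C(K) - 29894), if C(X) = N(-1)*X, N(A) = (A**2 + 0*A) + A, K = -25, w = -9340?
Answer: 35035768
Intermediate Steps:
N(A) = A + A**2 (N(A) = (A**2 + 0) + A = A**2 + A = A + A**2)
C(X) = 0 (C(X) = (-(1 - 1))*X = (-1*0)*X = 0*X = 0)
(8168 + w)*(C(K) - 29894) = (8168 - 9340)*(0 - 29894) = -1172*(-29894) = 35035768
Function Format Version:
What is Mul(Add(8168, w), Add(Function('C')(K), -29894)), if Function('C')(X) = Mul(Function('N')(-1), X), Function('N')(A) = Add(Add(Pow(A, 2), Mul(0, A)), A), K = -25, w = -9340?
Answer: 35035768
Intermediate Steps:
Function('N')(A) = Add(A, Pow(A, 2)) (Function('N')(A) = Add(Add(Pow(A, 2), 0), A) = Add(Pow(A, 2), A) = Add(A, Pow(A, 2)))
Function('C')(X) = 0 (Function('C')(X) = Mul(Mul(-1, Add(1, -1)), X) = Mul(Mul(-1, 0), X) = Mul(0, X) = 0)
Mul(Add(8168, w), Add(Function('C')(K), -29894)) = Mul(Add(8168, -9340), Add(0, -29894)) = Mul(-1172, -29894) = 35035768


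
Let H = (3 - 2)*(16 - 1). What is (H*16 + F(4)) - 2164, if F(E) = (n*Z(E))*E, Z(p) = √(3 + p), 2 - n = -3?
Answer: -1924 + 20*√7 ≈ -1871.1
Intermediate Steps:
n = 5 (n = 2 - 1*(-3) = 2 + 3 = 5)
H = 15 (H = 1*15 = 15)
F(E) = 5*E*√(3 + E) (F(E) = (5*√(3 + E))*E = 5*E*√(3 + E))
(H*16 + F(4)) - 2164 = (15*16 + 5*4*√(3 + 4)) - 2164 = (240 + 5*4*√7) - 2164 = (240 + 20*√7) - 2164 = -1924 + 20*√7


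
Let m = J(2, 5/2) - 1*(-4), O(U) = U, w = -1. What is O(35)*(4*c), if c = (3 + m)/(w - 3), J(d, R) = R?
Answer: -665/2 ≈ -332.50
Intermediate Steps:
m = 13/2 (m = 5/2 - 1*(-4) = 5*(½) + 4 = 5/2 + 4 = 13/2 ≈ 6.5000)
c = -19/8 (c = (3 + 13/2)/(-1 - 3) = (19/2)/(-4) = (19/2)*(-¼) = -19/8 ≈ -2.3750)
O(35)*(4*c) = 35*(4*(-19/8)) = 35*(-19/2) = -665/2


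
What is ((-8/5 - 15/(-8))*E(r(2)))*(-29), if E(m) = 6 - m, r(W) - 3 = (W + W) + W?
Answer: 957/40 ≈ 23.925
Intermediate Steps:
r(W) = 3 + 3*W (r(W) = 3 + ((W + W) + W) = 3 + (2*W + W) = 3 + 3*W)
((-8/5 - 15/(-8))*E(r(2)))*(-29) = ((-8/5 - 15/(-8))*(6 - (3 + 3*2)))*(-29) = ((-8*⅕ - 15*(-⅛))*(6 - (3 + 6)))*(-29) = ((-8/5 + 15/8)*(6 - 1*9))*(-29) = (11*(6 - 9)/40)*(-29) = ((11/40)*(-3))*(-29) = -33/40*(-29) = 957/40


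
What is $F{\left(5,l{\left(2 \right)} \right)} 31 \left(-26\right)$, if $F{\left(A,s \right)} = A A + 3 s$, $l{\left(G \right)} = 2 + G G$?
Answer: $-34658$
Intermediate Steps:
$l{\left(G \right)} = 2 + G^{2}$
$F{\left(A,s \right)} = A^{2} + 3 s$
$F{\left(5,l{\left(2 \right)} \right)} 31 \left(-26\right) = \left(5^{2} + 3 \left(2 + 2^{2}\right)\right) 31 \left(-26\right) = \left(25 + 3 \left(2 + 4\right)\right) 31 \left(-26\right) = \left(25 + 3 \cdot 6\right) 31 \left(-26\right) = \left(25 + 18\right) 31 \left(-26\right) = 43 \cdot 31 \left(-26\right) = 1333 \left(-26\right) = -34658$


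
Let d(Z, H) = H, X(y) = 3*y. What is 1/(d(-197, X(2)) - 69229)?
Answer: -1/69223 ≈ -1.4446e-5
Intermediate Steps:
1/(d(-197, X(2)) - 69229) = 1/(3*2 - 69229) = 1/(6 - 69229) = 1/(-69223) = -1/69223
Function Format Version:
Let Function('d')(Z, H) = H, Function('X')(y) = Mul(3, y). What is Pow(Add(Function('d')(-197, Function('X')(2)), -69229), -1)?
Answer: Rational(-1, 69223) ≈ -1.4446e-5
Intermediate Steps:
Pow(Add(Function('d')(-197, Function('X')(2)), -69229), -1) = Pow(Add(Mul(3, 2), -69229), -1) = Pow(Add(6, -69229), -1) = Pow(-69223, -1) = Rational(-1, 69223)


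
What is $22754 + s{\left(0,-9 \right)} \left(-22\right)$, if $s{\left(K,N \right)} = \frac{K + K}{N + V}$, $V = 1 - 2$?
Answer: $22754$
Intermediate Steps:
$V = -1$ ($V = 1 - 2 = -1$)
$s{\left(K,N \right)} = \frac{2 K}{-1 + N}$ ($s{\left(K,N \right)} = \frac{K + K}{N - 1} = \frac{2 K}{-1 + N}$)
$22754 + s{\left(0,-9 \right)} \left(-22\right) = 22754 + 2 \cdot 0 \frac{1}{-1 - 9} \left(-22\right) = 22754 + 2 \cdot 0 \frac{1}{-10} \left(-22\right) = 22754 + 2 \cdot 0 \left(- \frac{1}{10}\right) \left(-22\right) = 22754 + 0 \left(-22\right) = 22754 + 0 = 22754$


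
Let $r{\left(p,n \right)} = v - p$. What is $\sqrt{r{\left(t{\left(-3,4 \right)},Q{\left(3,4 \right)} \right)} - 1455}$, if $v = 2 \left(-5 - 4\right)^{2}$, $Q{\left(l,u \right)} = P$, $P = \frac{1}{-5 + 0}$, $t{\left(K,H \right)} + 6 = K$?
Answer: $2 i \sqrt{321} \approx 35.833 i$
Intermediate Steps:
$t{\left(K,H \right)} = -6 + K$
$P = - \frac{1}{5}$ ($P = \frac{1}{-5} = - \frac{1}{5} \approx -0.2$)
$Q{\left(l,u \right)} = - \frac{1}{5}$
$v = 162$ ($v = 2 \left(-9\right)^{2} = 2 \cdot 81 = 162$)
$r{\left(p,n \right)} = 162 - p$
$\sqrt{r{\left(t{\left(-3,4 \right)},Q{\left(3,4 \right)} \right)} - 1455} = \sqrt{\left(162 - \left(-6 - 3\right)\right) - 1455} = \sqrt{\left(162 - -9\right) - 1455} = \sqrt{\left(162 + 9\right) - 1455} = \sqrt{171 - 1455} = \sqrt{-1284} = 2 i \sqrt{321}$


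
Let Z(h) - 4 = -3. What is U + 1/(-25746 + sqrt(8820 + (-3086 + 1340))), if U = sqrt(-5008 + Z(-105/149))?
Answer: -4291/110474907 - sqrt(786)/220949814 + I*sqrt(5007) ≈ -3.8968e-5 + 70.76*I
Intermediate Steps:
Z(h) = 1 (Z(h) = 4 - 3 = 1)
U = I*sqrt(5007) (U = sqrt(-5008 + 1) = sqrt(-5007) = I*sqrt(5007) ≈ 70.76*I)
U + 1/(-25746 + sqrt(8820 + (-3086 + 1340))) = I*sqrt(5007) + 1/(-25746 + sqrt(8820 + (-3086 + 1340))) = I*sqrt(5007) + 1/(-25746 + sqrt(8820 - 1746)) = I*sqrt(5007) + 1/(-25746 + sqrt(7074)) = I*sqrt(5007) + 1/(-25746 + 3*sqrt(786)) = 1/(-25746 + 3*sqrt(786)) + I*sqrt(5007)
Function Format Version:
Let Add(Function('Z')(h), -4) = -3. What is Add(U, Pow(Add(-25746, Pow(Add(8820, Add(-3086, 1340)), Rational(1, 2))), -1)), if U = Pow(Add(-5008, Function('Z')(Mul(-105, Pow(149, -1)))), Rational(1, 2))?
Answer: Add(Rational(-4291, 110474907), Mul(Rational(-1, 220949814), Pow(786, Rational(1, 2))), Mul(I, Pow(5007, Rational(1, 2)))) ≈ Add(-3.8968e-5, Mul(70.760, I))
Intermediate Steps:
Function('Z')(h) = 1 (Function('Z')(h) = Add(4, -3) = 1)
U = Mul(I, Pow(5007, Rational(1, 2))) (U = Pow(Add(-5008, 1), Rational(1, 2)) = Pow(-5007, Rational(1, 2)) = Mul(I, Pow(5007, Rational(1, 2))) ≈ Mul(70.760, I))
Add(U, Pow(Add(-25746, Pow(Add(8820, Add(-3086, 1340)), Rational(1, 2))), -1)) = Add(Mul(I, Pow(5007, Rational(1, 2))), Pow(Add(-25746, Pow(Add(8820, Add(-3086, 1340)), Rational(1, 2))), -1)) = Add(Mul(I, Pow(5007, Rational(1, 2))), Pow(Add(-25746, Pow(Add(8820, -1746), Rational(1, 2))), -1)) = Add(Mul(I, Pow(5007, Rational(1, 2))), Pow(Add(-25746, Pow(7074, Rational(1, 2))), -1)) = Add(Mul(I, Pow(5007, Rational(1, 2))), Pow(Add(-25746, Mul(3, Pow(786, Rational(1, 2)))), -1)) = Add(Pow(Add(-25746, Mul(3, Pow(786, Rational(1, 2)))), -1), Mul(I, Pow(5007, Rational(1, 2))))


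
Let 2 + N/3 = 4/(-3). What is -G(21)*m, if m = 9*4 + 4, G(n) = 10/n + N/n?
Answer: 0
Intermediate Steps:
N = -10 (N = -6 + 3*(4/(-3)) = -6 + 3*(4*(-1/3)) = -6 + 3*(-4/3) = -6 - 4 = -10)
G(n) = 0 (G(n) = 10/n - 10/n = 0)
m = 40 (m = 36 + 4 = 40)
-G(21)*m = -0*40 = -1*0 = 0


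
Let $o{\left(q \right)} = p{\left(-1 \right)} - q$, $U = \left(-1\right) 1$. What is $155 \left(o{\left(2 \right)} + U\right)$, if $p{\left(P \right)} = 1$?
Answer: $-310$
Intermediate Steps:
$U = -1$
$o{\left(q \right)} = 1 - q$
$155 \left(o{\left(2 \right)} + U\right) = 155 \left(\left(1 - 2\right) - 1\right) = 155 \left(-1 - 1\right) = 155 \left(-2\right) = -310$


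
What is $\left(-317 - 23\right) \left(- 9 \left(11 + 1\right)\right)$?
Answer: $36720$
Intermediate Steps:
$\left(-317 - 23\right) \left(- 9 \left(11 + 1\right)\right) = - 340 \left(\left(-9\right) 12\right) = \left(-340\right) \left(-108\right) = 36720$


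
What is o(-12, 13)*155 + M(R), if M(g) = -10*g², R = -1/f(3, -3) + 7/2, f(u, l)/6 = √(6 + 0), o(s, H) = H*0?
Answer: -13235/108 + 35*√6/18 ≈ -117.78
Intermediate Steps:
o(s, H) = 0
f(u, l) = 6*√6 (f(u, l) = 6*√(6 + 0) = 6*√6)
R = 7/2 - √6/36 (R = -1/(6*√6) + 7/2 = -√6/36 + 7*(½) = -√6/36 + 7/2 = 7/2 - √6/36 ≈ 3.4320)
o(-12, 13)*155 + M(R) = 0*155 - 10*(7/2 - √6/36)² = 0 - 10*(7/2 - √6/36)² = -10*(7/2 - √6/36)²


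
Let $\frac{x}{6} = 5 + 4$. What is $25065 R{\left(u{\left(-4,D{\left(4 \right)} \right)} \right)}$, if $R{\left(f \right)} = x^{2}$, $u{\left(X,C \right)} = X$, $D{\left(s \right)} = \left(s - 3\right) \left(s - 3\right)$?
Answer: $73089540$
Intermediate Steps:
$D{\left(s \right)} = \left(-3 + s\right)^{2}$ ($D{\left(s \right)} = \left(-3 + s\right) \left(s - 3\right) = \left(-3 + s\right) \left(-3 + s\right) = \left(-3 + s\right)^{2}$)
$x = 54$ ($x = 6 \left(5 + 4\right) = 6 \cdot 9 = 54$)
$R{\left(f \right)} = 2916$ ($R{\left(f \right)} = 54^{2} = 2916$)
$25065 R{\left(u{\left(-4,D{\left(4 \right)} \right)} \right)} = 25065 \cdot 2916 = 73089540$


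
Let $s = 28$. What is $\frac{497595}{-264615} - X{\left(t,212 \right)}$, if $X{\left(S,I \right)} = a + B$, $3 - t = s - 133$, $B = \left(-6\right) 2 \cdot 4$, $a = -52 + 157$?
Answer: $- \frac{1038710}{17641} \approx -58.88$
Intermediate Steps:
$a = 105$
$B = -48$ ($B = \left(-12\right) 4 = -48$)
$t = 108$ ($t = 3 - \left(28 - 133\right) = 3 - -105 = 3 + 105 = 108$)
$X{\left(S,I \right)} = 57$ ($X{\left(S,I \right)} = 105 - 48 = 57$)
$\frac{497595}{-264615} - X{\left(t,212 \right)} = \frac{497595}{-264615} - 57 = 497595 \left(- \frac{1}{264615}\right) - 57 = - \frac{33173}{17641} - 57 = - \frac{1038710}{17641}$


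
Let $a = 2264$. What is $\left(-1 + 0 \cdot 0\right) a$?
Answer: $-2264$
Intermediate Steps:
$\left(-1 + 0 \cdot 0\right) a = \left(-1 + 0 \cdot 0\right) 2264 = \left(-1 + 0\right) 2264 = \left(-1\right) 2264 = -2264$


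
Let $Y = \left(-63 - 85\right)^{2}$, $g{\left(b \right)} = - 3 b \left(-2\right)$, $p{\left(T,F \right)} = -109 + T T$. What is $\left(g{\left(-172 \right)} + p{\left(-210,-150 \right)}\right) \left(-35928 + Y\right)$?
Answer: $-602457016$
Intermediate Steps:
$p{\left(T,F \right)} = -109 + T^{2}$
$g{\left(b \right)} = 6 b$
$Y = 21904$ ($Y = \left(-148\right)^{2} = 21904$)
$\left(g{\left(-172 \right)} + p{\left(-210,-150 \right)}\right) \left(-35928 + Y\right) = \left(6 \left(-172\right) - \left(109 - \left(-210\right)^{2}\right)\right) \left(-35928 + 21904\right) = \left(-1032 + \left(-109 + 44100\right)\right) \left(-14024\right) = \left(-1032 + 43991\right) \left(-14024\right) = 42959 \left(-14024\right) = -602457016$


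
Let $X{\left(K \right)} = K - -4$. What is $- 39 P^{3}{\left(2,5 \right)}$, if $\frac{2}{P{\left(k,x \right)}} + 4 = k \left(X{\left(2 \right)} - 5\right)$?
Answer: $39$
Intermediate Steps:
$X{\left(K \right)} = 4 + K$ ($X{\left(K \right)} = K + 4 = 4 + K$)
$P{\left(k,x \right)} = \frac{2}{-4 + k}$ ($P{\left(k,x \right)} = \frac{2}{-4 + k \left(\left(4 + 2\right) - 5\right)} = \frac{2}{-4 + k \left(6 - 5\right)} = \frac{2}{-4 + k 1} = \frac{2}{-4 + k}$)
$- 39 P^{3}{\left(2,5 \right)} = - 39 \left(\frac{2}{-4 + 2}\right)^{3} = - 39 \left(\frac{2}{-2}\right)^{3} = - 39 \left(2 \left(- \frac{1}{2}\right)\right)^{3} = - 39 \left(-1\right)^{3} = \left(-39\right) \left(-1\right) = 39$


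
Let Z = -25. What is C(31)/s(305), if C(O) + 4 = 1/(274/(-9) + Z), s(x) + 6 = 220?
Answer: -2005/106786 ≈ -0.018776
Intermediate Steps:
s(x) = 214 (s(x) = -6 + 220 = 214)
C(O) = -2005/499 (C(O) = -4 + 1/(274/(-9) - 25) = -4 + 1/(274*(-⅑) - 25) = -4 + 1/(-274/9 - 25) = -4 + 1/(-499/9) = -4 - 9/499 = -2005/499)
C(31)/s(305) = -2005/499/214 = -2005/499*1/214 = -2005/106786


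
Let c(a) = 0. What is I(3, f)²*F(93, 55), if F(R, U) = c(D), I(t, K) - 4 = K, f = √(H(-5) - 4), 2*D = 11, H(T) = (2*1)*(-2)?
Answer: 0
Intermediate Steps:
H(T) = -4 (H(T) = 2*(-2) = -4)
D = 11/2 (D = (½)*11 = 11/2 ≈ 5.5000)
f = 2*I*√2 (f = √(-4 - 4) = √(-8) = 2*I*√2 ≈ 2.8284*I)
I(t, K) = 4 + K
F(R, U) = 0
I(3, f)²*F(93, 55) = (4 + 2*I*√2)²*0 = 0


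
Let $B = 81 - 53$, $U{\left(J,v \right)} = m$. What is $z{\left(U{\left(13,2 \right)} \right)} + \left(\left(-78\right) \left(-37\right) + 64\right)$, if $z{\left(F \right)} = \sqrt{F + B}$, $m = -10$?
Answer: $2950 + 3 \sqrt{2} \approx 2954.2$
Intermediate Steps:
$U{\left(J,v \right)} = -10$
$B = 28$
$z{\left(F \right)} = \sqrt{28 + F}$ ($z{\left(F \right)} = \sqrt{F + 28} = \sqrt{28 + F}$)
$z{\left(U{\left(13,2 \right)} \right)} + \left(\left(-78\right) \left(-37\right) + 64\right) = \sqrt{28 - 10} + \left(\left(-78\right) \left(-37\right) + 64\right) = \sqrt{18} + \left(2886 + 64\right) = 3 \sqrt{2} + 2950 = 2950 + 3 \sqrt{2}$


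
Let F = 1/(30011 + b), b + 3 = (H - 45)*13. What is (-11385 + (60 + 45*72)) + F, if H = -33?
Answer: -234416489/28994 ≈ -8085.0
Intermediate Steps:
b = -1017 (b = -3 + (-33 - 45)*13 = -3 - 78*13 = -3 - 1014 = -1017)
F = 1/28994 (F = 1/(30011 - 1017) = 1/28994 ≈ 3.4490e-5)
(-11385 + (60 + 45*72)) + F = (-11385 + (60 + 45*72)) + 1/28994 = (-11385 + (60 + 3240)) + 1/28994 = (-11385 + 3300) + 1/28994 = -8085 + 1/28994 = -234416489/28994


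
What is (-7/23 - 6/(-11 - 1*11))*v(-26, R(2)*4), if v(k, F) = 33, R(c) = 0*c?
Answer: -24/23 ≈ -1.0435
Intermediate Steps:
R(c) = 0
(-7/23 - 6/(-11 - 1*11))*v(-26, R(2)*4) = (-7/23 - 6/(-11 - 1*11))*33 = (-7*1/23 - 6/(-11 - 11))*33 = (-7/23 - 6/(-22))*33 = (-7/23 - 6*(-1/22))*33 = (-7/23 + 3/11)*33 = -8/253*33 = -24/23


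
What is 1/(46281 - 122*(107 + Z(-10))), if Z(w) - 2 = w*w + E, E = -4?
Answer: 1/21271 ≈ 4.7012e-5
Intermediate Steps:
Z(w) = -2 + w² (Z(w) = 2 + (w*w - 4) = 2 + (w² - 4) = 2 + (-4 + w²) = -2 + w²)
1/(46281 - 122*(107 + Z(-10))) = 1/(46281 - 122*(107 + (-2 + (-10)²))) = 1/(46281 - 122*(107 + (-2 + 100))) = 1/(46281 - 122*(107 + 98)) = 1/(46281 - 122*205) = 1/(46281 - 25010) = 1/21271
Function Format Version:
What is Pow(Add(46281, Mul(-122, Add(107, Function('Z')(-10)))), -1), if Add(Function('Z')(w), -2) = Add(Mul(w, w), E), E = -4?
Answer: Rational(1, 21271) ≈ 4.7012e-5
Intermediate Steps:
Function('Z')(w) = Add(-2, Pow(w, 2)) (Function('Z')(w) = Add(2, Add(Mul(w, w), -4)) = Add(2, Add(Pow(w, 2), -4)) = Add(2, Add(-4, Pow(w, 2))) = Add(-2, Pow(w, 2)))
Pow(Add(46281, Mul(-122, Add(107, Function('Z')(-10)))), -1) = Pow(Add(46281, Mul(-122, Add(107, Add(-2, Pow(-10, 2))))), -1) = Pow(Add(46281, Mul(-122, Add(107, Add(-2, 100)))), -1) = Pow(Add(46281, Mul(-122, Add(107, 98))), -1) = Pow(Add(46281, Mul(-122, 205)), -1) = Pow(Add(46281, -25010), -1) = Pow(21271, -1) = Rational(1, 21271)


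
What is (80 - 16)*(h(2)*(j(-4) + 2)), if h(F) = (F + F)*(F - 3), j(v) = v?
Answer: 512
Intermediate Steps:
h(F) = 2*F*(-3 + F) (h(F) = (2*F)*(-3 + F) = 2*F*(-3 + F))
(80 - 16)*(h(2)*(j(-4) + 2)) = (80 - 16)*((2*2*(-3 + 2))*(-4 + 2)) = 64*((2*2*(-1))*(-2)) = 64*(-4*(-2)) = 64*8 = 512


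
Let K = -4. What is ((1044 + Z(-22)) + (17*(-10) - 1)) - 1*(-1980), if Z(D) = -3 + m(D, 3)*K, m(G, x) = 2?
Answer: 2842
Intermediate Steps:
Z(D) = -11 (Z(D) = -3 + 2*(-4) = -3 - 8 = -11)
((1044 + Z(-22)) + (17*(-10) - 1)) - 1*(-1980) = ((1044 - 11) + (17*(-10) - 1)) - 1*(-1980) = (1033 + (-170 - 1)) + 1980 = (1033 - 171) + 1980 = 862 + 1980 = 2842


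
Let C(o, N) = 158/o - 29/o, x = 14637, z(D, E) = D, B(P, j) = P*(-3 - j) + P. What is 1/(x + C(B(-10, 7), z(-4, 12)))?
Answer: 30/439153 ≈ 6.8313e-5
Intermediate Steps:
B(P, j) = P + P*(-3 - j)
C(o, N) = 129/o
1/(x + C(B(-10, 7), z(-4, 12))) = 1/(14637 + 129/((-1*(-10)*(2 + 7)))) = 1/(14637 + 129/((-1*(-10)*9))) = 1/(14637 + 129/90) = 1/(14637 + 129*(1/90)) = 1/(14637 + 43/30) = 1/(439153/30) = 30/439153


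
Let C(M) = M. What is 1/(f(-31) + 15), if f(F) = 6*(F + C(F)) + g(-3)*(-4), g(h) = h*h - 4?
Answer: -1/377 ≈ -0.0026525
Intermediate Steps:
g(h) = -4 + h² (g(h) = h² - 4 = -4 + h²)
f(F) = -20 + 12*F (f(F) = 6*(F + F) + (-4 + (-3)²)*(-4) = 6*(2*F) + (-4 + 9)*(-4) = 12*F + 5*(-4) = 12*F - 20 = -20 + 12*F)
1/(f(-31) + 15) = 1/((-20 + 12*(-31)) + 15) = 1/((-20 - 372) + 15) = 1/(-392 + 15) = 1/(-377) = -1/377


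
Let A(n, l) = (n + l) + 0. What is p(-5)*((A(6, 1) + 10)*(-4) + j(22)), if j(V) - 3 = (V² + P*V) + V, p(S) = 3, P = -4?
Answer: 1059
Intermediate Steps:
A(n, l) = l + n (A(n, l) = (l + n) + 0 = l + n)
j(V) = 3 + V² - 3*V (j(V) = 3 + ((V² - 4*V) + V) = 3 + (V² - 3*V) = 3 + V² - 3*V)
p(-5)*((A(6, 1) + 10)*(-4) + j(22)) = 3*(((1 + 6) + 10)*(-4) + (3 + 22² - 3*22)) = 3*((7 + 10)*(-4) + (3 + 484 - 66)) = 3*(17*(-4) + 421) = 3*(-68 + 421) = 3*353 = 1059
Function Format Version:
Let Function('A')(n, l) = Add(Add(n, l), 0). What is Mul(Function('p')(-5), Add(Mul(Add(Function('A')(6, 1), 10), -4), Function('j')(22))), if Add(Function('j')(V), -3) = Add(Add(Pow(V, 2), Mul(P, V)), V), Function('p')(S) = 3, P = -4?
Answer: 1059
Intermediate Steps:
Function('A')(n, l) = Add(l, n) (Function('A')(n, l) = Add(Add(l, n), 0) = Add(l, n))
Function('j')(V) = Add(3, Pow(V, 2), Mul(-3, V)) (Function('j')(V) = Add(3, Add(Add(Pow(V, 2), Mul(-4, V)), V)) = Add(3, Add(Pow(V, 2), Mul(-3, V))) = Add(3, Pow(V, 2), Mul(-3, V)))
Mul(Function('p')(-5), Add(Mul(Add(Function('A')(6, 1), 10), -4), Function('j')(22))) = Mul(3, Add(Mul(Add(Add(1, 6), 10), -4), Add(3, Pow(22, 2), Mul(-3, 22)))) = Mul(3, Add(Mul(Add(7, 10), -4), Add(3, 484, -66))) = Mul(3, Add(Mul(17, -4), 421)) = Mul(3, Add(-68, 421)) = Mul(3, 353) = 1059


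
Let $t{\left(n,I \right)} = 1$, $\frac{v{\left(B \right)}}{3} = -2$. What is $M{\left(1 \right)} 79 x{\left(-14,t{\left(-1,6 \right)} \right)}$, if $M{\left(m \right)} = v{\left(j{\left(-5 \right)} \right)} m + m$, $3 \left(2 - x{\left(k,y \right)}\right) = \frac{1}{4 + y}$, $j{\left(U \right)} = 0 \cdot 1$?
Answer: $- \frac{2291}{3} \approx -763.67$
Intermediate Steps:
$j{\left(U \right)} = 0$
$v{\left(B \right)} = -6$ ($v{\left(B \right)} = 3 \left(-2\right) = -6$)
$x{\left(k,y \right)} = 2 - \frac{1}{3 \left(4 + y\right)}$
$M{\left(m \right)} = - 5 m$ ($M{\left(m \right)} = - 6 m + m = - 5 m$)
$M{\left(1 \right)} 79 x{\left(-14,t{\left(-1,6 \right)} \right)} = \left(-5\right) 1 \cdot 79 \frac{23 + 6 \cdot 1}{3 \left(4 + 1\right)} = \left(-5\right) 79 \frac{23 + 6}{3 \cdot 5} = - 395 \cdot \frac{1}{3} \cdot \frac{1}{5} \cdot 29 = \left(-395\right) \frac{29}{15} = - \frac{2291}{3}$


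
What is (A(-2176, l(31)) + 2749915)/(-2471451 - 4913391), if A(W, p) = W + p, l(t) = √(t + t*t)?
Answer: -915913/2461614 - 2*√62/3692421 ≈ -0.37208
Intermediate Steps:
l(t) = √(t + t²)
(A(-2176, l(31)) + 2749915)/(-2471451 - 4913391) = ((-2176 + √(31*(1 + 31))) + 2749915)/(-2471451 - 4913391) = ((-2176 + √(31*32)) + 2749915)/(-7384842) = ((-2176 + √992) + 2749915)*(-1/7384842) = ((-2176 + 4*√62) + 2749915)*(-1/7384842) = (2747739 + 4*√62)*(-1/7384842) = -915913/2461614 - 2*√62/3692421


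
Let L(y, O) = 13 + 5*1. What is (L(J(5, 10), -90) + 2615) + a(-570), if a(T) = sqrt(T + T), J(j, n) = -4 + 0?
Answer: 2633 + 2*I*sqrt(285) ≈ 2633.0 + 33.764*I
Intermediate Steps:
J(j, n) = -4
a(T) = sqrt(2)*sqrt(T) (a(T) = sqrt(2*T) = sqrt(2)*sqrt(T))
L(y, O) = 18 (L(y, O) = 13 + 5 = 18)
(L(J(5, 10), -90) + 2615) + a(-570) = (18 + 2615) + sqrt(2)*sqrt(-570) = 2633 + sqrt(2)*(I*sqrt(570)) = 2633 + 2*I*sqrt(285)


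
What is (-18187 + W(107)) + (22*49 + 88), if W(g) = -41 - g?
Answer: -17169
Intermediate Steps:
(-18187 + W(107)) + (22*49 + 88) = (-18187 + (-41 - 1*107)) + (22*49 + 88) = (-18187 + (-41 - 107)) + (1078 + 88) = (-18187 - 148) + 1166 = -18335 + 1166 = -17169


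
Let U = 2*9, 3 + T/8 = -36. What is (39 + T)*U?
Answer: -4914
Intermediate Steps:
T = -312 (T = -24 + 8*(-36) = -24 - 288 = -312)
U = 18
(39 + T)*U = (39 - 312)*18 = -273*18 = -4914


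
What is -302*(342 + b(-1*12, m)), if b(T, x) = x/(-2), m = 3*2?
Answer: -102378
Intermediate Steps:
m = 6
b(T, x) = -x/2 (b(T, x) = x*(-½) = -x/2)
-302*(342 + b(-1*12, m)) = -302*(342 - ½*6) = -302*(342 - 3) = -302*339 = -102378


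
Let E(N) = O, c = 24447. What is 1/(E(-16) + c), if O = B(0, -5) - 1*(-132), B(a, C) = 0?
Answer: 1/24579 ≈ 4.0685e-5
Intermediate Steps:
O = 132 (O = 0 - 1*(-132) = 0 + 132 = 132)
E(N) = 132
1/(E(-16) + c) = 1/(132 + 24447) = 1/24579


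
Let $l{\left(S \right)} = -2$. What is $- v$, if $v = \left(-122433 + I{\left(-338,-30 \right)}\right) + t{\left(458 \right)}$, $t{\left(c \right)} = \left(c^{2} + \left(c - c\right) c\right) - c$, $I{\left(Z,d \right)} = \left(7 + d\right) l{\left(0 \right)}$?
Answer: $-86919$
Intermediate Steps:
$I{\left(Z,d \right)} = -14 - 2 d$ ($I{\left(Z,d \right)} = \left(7 + d\right) \left(-2\right) = -14 - 2 d$)
$t{\left(c \right)} = c^{2} - c$ ($t{\left(c \right)} = \left(c^{2} + 0 c\right) - c = \left(c^{2} + 0\right) - c = c^{2} - c$)
$v = 86919$ ($v = \left(-122433 - -46\right) + 458 \left(-1 + 458\right) = \left(-122433 + \left(-14 + 60\right)\right) + 458 \cdot 457 = \left(-122433 + 46\right) + 209306 = -122387 + 209306 = 86919$)
$- v = \left(-1\right) 86919 = -86919$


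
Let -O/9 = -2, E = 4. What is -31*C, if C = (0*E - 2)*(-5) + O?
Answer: -868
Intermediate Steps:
O = 18 (O = -9*(-2) = 18)
C = 28 (C = (0*4 - 2)*(-5) + 18 = (0 - 2)*(-5) + 18 = -2*(-5) + 18 = 10 + 18 = 28)
-31*C = -31*28 = -868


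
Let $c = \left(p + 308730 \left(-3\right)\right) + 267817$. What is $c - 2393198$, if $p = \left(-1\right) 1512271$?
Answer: $-4563842$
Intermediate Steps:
$p = -1512271$
$c = -2170644$ ($c = \left(-1512271 + 308730 \left(-3\right)\right) + 267817 = \left(-1512271 - 926190\right) + 267817 = -2438461 + 267817 = -2170644$)
$c - 2393198 = -2170644 - 2393198 = -4563842$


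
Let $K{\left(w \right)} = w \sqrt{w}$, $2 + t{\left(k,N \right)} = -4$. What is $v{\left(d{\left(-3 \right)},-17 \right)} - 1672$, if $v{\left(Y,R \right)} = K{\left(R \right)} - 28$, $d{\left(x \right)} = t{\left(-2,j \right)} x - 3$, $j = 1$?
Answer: $-1700 - 17 i \sqrt{17} \approx -1700.0 - 70.093 i$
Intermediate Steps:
$t{\left(k,N \right)} = -6$ ($t{\left(k,N \right)} = -2 - 4 = -6$)
$d{\left(x \right)} = -3 - 6 x$ ($d{\left(x \right)} = - 6 x - 3 = -3 - 6 x$)
$K{\left(w \right)} = w^{\frac{3}{2}}$
$v{\left(Y,R \right)} = -28 + R^{\frac{3}{2}}$ ($v{\left(Y,R \right)} = R^{\frac{3}{2}} - 28 = -28 + R^{\frac{3}{2}}$)
$v{\left(d{\left(-3 \right)},-17 \right)} - 1672 = \left(-28 + \left(-17\right)^{\frac{3}{2}}\right) - 1672 = \left(-28 - 17 i \sqrt{17}\right) - 1672 = -1700 - 17 i \sqrt{17}$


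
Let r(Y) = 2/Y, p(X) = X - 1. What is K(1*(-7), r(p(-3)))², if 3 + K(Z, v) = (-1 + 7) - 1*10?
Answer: 49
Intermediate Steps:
p(X) = -1 + X
K(Z, v) = -7 (K(Z, v) = -3 + ((-1 + 7) - 1*10) = -3 + (6 - 10) = -3 - 4 = -7)
K(1*(-7), r(p(-3)))² = (-7)² = 49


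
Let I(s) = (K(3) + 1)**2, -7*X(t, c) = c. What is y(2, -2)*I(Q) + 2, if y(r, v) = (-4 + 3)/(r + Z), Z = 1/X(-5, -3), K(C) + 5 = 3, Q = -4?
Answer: 23/13 ≈ 1.7692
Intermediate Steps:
X(t, c) = -c/7
K(C) = -2 (K(C) = -5 + 3 = -2)
Z = 7/3 (Z = 1/(-1/7*(-3)) = 1/(3/7) = 7/3 ≈ 2.3333)
y(r, v) = -1/(7/3 + r) (y(r, v) = (-4 + 3)/(r + 7/3) = -1/(7/3 + r))
I(s) = 1 (I(s) = (-2 + 1)**2 = (-1)**2 = 1)
y(2, -2)*I(Q) + 2 = -3/(7 + 3*2)*1 + 2 = -3/(7 + 6)*1 + 2 = -3/13*1 + 2 = -3/13 + 2 = 23/13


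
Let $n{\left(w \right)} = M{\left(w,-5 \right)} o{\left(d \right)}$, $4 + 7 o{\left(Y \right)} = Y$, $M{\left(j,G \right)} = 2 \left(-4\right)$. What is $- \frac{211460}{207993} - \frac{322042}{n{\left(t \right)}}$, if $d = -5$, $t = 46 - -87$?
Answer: $- \frac{78148766177}{2495916} \approx -31311.0$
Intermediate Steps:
$M{\left(j,G \right)} = -8$
$t = 133$ ($t = 46 + 87 = 133$)
$o{\left(Y \right)} = - \frac{4}{7} + \frac{Y}{7}$
$n{\left(w \right)} = \frac{72}{7}$ ($n{\left(w \right)} = - 8 \left(- \frac{4}{7} + \frac{1}{7} \left(-5\right)\right) = - 8 \left(- \frac{4}{7} - \frac{5}{7}\right) = \left(-8\right) \left(- \frac{9}{7}\right) = \frac{72}{7}$)
$- \frac{211460}{207993} - \frac{322042}{n{\left(t \right)}} = - \frac{211460}{207993} - \frac{322042}{\frac{72}{7}} = \left(-211460\right) \frac{1}{207993} - \frac{1127147}{36} = - \frac{211460}{207993} - \frac{1127147}{36} = - \frac{78148766177}{2495916}$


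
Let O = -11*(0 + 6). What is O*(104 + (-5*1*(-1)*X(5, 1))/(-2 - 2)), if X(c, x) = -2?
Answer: -7029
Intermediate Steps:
O = -66 (O = -11*6 = -66)
O*(104 + (-5*1*(-1)*X(5, 1))/(-2 - 2)) = -66*(104 + (-5*1*(-1)*(-2))/(-2 - 2)) = -66*(104 - (-5)*(-2)/(-4)) = -66*(104 - 5*2*(-¼)) = -66*(104 - 10*(-¼)) = -66*(104 + 5/2) = -66*213/2 = -7029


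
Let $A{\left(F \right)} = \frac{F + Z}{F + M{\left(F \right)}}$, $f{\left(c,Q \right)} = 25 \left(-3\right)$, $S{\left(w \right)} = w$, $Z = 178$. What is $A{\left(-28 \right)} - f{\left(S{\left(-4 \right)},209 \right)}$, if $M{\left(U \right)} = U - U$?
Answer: $\frac{975}{14} \approx 69.643$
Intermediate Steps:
$f{\left(c,Q \right)} = -75$
$M{\left(U \right)} = 0$
$A{\left(F \right)} = \frac{178 + F}{F}$ ($A{\left(F \right)} = \frac{F + 178}{F + 0} = \frac{178 + F}{F}$)
$A{\left(-28 \right)} - f{\left(S{\left(-4 \right)},209 \right)} = \frac{178 - 28}{-28} - -75 = \left(- \frac{1}{28}\right) 150 + 75 = - \frac{75}{14} + 75 = \frac{975}{14}$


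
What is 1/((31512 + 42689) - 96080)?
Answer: -1/21879 ≈ -4.5706e-5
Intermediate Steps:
1/((31512 + 42689) - 96080) = 1/(74201 - 96080) = 1/(-21879) = -1/21879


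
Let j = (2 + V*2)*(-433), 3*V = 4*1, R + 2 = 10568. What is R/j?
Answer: -15849/3031 ≈ -5.2290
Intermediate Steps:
R = 10566 (R = -2 + 10568 = 10566)
V = 4/3 (V = (4*1)/3 = (⅓)*4 = 4/3 ≈ 1.3333)
j = -6062/3 (j = (2 + (4/3)*2)*(-433) = (2 + 8/3)*(-433) = (14/3)*(-433) = -6062/3 ≈ -2020.7)
R/j = 10566/(-6062/3) = 10566*(-3/6062) = -15849/3031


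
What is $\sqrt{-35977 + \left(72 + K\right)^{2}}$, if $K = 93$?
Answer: $4 i \sqrt{547} \approx 93.552 i$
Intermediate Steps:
$\sqrt{-35977 + \left(72 + K\right)^{2}} = \sqrt{-35977 + \left(72 + 93\right)^{2}} = \sqrt{-35977 + 165^{2}} = \sqrt{-35977 + 27225} = \sqrt{-8752} = 4 i \sqrt{547}$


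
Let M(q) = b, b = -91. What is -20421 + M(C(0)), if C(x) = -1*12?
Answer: -20512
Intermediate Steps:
C(x) = -12
M(q) = -91
-20421 + M(C(0)) = -20421 - 91 = -20512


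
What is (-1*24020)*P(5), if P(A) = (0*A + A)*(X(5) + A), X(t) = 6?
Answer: -1321100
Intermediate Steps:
P(A) = A*(6 + A) (P(A) = (0*A + A)*(6 + A) = (0 + A)*(6 + A) = A*(6 + A))
(-1*24020)*P(5) = (-1*24020)*(5*(6 + 5)) = -120100*11 = -24020*55 = -1321100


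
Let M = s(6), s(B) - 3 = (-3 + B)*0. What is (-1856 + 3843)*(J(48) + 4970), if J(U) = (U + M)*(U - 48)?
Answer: 9875390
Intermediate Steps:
s(B) = 3 (s(B) = 3 + (-3 + B)*0 = 3 + 0 = 3)
M = 3
J(U) = (-48 + U)*(3 + U) (J(U) = (U + 3)*(U - 48) = (3 + U)*(-48 + U) = (-48 + U)*(3 + U))
(-1856 + 3843)*(J(48) + 4970) = (-1856 + 3843)*((-144 + 48² - 45*48) + 4970) = 1987*((-144 + 2304 - 2160) + 4970) = 1987*(0 + 4970) = 1987*4970 = 9875390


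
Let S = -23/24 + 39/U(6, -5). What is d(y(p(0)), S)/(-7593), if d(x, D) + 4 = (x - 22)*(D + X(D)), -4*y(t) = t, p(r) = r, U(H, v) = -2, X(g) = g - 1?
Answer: -5509/45558 ≈ -0.12092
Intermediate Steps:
X(g) = -1 + g
S = -491/24 (S = -23/24 + 39/(-2) = -23*1/24 + 39*(-1/2) = -23/24 - 39/2 = -491/24 ≈ -20.458)
y(t) = -t/4
d(x, D) = -4 + (-1 + 2*D)*(-22 + x) (d(x, D) = -4 + (x - 22)*(D + (-1 + D)) = -4 + (-22 + x)*(-1 + 2*D) = -4 + (-1 + 2*D)*(-22 + x))
d(y(p(0)), S)/(-7593) = (18 - (-1)*0/4 - 44*(-491/24) + 2*(-491/24)*(-1/4*0))/(-7593) = (18 - 1*0 + 5401/6 + 2*(-491/24)*0)*(-1/7593) = (18 + 0 + 5401/6 + 0)*(-1/7593) = (5509/6)*(-1/7593) = -5509/45558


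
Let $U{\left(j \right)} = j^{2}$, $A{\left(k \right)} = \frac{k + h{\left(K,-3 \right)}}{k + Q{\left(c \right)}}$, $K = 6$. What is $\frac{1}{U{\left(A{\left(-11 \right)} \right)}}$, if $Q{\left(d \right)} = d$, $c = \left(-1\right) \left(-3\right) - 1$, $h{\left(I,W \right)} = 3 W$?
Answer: $\frac{81}{400} \approx 0.2025$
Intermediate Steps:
$c = 2$ ($c = 3 - 1 = 2$)
$A{\left(k \right)} = \frac{-9 + k}{2 + k}$ ($A{\left(k \right)} = \frac{k + 3 \left(-3\right)}{k + 2} = \frac{k - 9}{2 + k} = \frac{-9 + k}{2 + k}$)
$\frac{1}{U{\left(A{\left(-11 \right)} \right)}} = \frac{1}{\left(\frac{-9 - 11}{2 - 11}\right)^{2}} = \frac{1}{\left(\frac{1}{-9} \left(-20\right)\right)^{2}} = \frac{1}{\left(\left(- \frac{1}{9}\right) \left(-20\right)\right)^{2}} = \frac{1}{\left(\frac{20}{9}\right)^{2}} = \frac{1}{\frac{400}{81}} = \frac{81}{400}$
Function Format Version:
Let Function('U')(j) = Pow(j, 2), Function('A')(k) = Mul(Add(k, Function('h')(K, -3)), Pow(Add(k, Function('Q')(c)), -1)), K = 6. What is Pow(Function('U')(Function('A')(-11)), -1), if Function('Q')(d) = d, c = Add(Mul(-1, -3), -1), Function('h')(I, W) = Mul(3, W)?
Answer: Rational(81, 400) ≈ 0.20250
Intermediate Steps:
c = 2 (c = Add(3, -1) = 2)
Function('A')(k) = Mul(Pow(Add(2, k), -1), Add(-9, k)) (Function('A')(k) = Mul(Add(k, Mul(3, -3)), Pow(Add(k, 2), -1)) = Mul(Add(k, -9), Pow(Add(2, k), -1)) = Mul(Add(-9, k), Pow(Add(2, k), -1)) = Mul(Pow(Add(2, k), -1), Add(-9, k)))
Pow(Function('U')(Function('A')(-11)), -1) = Pow(Pow(Mul(Pow(Add(2, -11), -1), Add(-9, -11)), 2), -1) = Pow(Pow(Mul(Pow(-9, -1), -20), 2), -1) = Pow(Pow(Mul(Rational(-1, 9), -20), 2), -1) = Pow(Pow(Rational(20, 9), 2), -1) = Pow(Rational(400, 81), -1) = Rational(81, 400)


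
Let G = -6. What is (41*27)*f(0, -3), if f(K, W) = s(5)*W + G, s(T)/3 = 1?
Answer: -16605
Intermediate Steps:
s(T) = 3 (s(T) = 3*1 = 3)
f(K, W) = -6 + 3*W (f(K, W) = 3*W - 6 = -6 + 3*W)
(41*27)*f(0, -3) = (41*27)*(-6 + 3*(-3)) = 1107*(-6 - 9) = 1107*(-15) = -16605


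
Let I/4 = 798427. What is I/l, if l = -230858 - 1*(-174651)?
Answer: -3193708/56207 ≈ -56.820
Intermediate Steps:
I = 3193708 (I = 4*798427 = 3193708)
l = -56207 (l = -230858 + 174651 = -56207)
I/l = 3193708/(-56207) = 3193708*(-1/56207) = -3193708/56207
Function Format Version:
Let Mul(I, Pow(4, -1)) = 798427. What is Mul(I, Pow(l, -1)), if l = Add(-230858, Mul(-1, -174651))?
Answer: Rational(-3193708, 56207) ≈ -56.820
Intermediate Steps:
I = 3193708 (I = Mul(4, 798427) = 3193708)
l = -56207 (l = Add(-230858, 174651) = -56207)
Mul(I, Pow(l, -1)) = Mul(3193708, Pow(-56207, -1)) = Mul(3193708, Rational(-1, 56207)) = Rational(-3193708, 56207)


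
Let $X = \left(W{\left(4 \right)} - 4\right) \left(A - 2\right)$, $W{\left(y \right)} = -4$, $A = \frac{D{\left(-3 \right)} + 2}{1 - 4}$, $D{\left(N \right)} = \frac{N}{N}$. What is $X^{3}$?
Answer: $13824$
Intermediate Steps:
$D{\left(N \right)} = 1$
$A = -1$ ($A = \frac{1 + 2}{1 - 4} = \frac{3}{-3} = 3 \left(- \frac{1}{3}\right) = -1$)
$X = 24$ ($X = \left(-4 - 4\right) \left(-1 - 2\right) = \left(-8\right) \left(-3\right) = 24$)
$X^{3} = 24^{3} = 13824$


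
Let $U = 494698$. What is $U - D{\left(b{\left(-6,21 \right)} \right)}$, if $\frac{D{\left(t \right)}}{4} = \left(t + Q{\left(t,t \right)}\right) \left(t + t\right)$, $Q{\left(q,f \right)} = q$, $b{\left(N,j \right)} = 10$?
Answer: $493098$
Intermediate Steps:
$D{\left(t \right)} = 16 t^{2}$ ($D{\left(t \right)} = 4 \left(t + t\right) \left(t + t\right) = 4 \cdot 2 t 2 t = 4 \cdot 4 t^{2} = 16 t^{2}$)
$U - D{\left(b{\left(-6,21 \right)} \right)} = 494698 - 16 \cdot 10^{2} = 494698 - 16 \cdot 100 = 494698 - 1600 = 493098$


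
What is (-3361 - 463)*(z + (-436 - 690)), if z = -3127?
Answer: 16263472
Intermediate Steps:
(-3361 - 463)*(z + (-436 - 690)) = (-3361 - 463)*(-3127 + (-436 - 690)) = -3824*(-3127 - 1126) = -3824*(-4253) = 16263472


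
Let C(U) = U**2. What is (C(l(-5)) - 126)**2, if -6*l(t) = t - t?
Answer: 15876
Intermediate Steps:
l(t) = 0 (l(t) = -(t - t)/6 = -1/6*0 = 0)
(C(l(-5)) - 126)**2 = (0**2 - 126)**2 = (0 - 126)**2 = (-126)**2 = 15876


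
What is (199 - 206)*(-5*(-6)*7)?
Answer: -1470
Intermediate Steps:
(199 - 206)*(-5*(-6)*7) = -210*7 = -7*210 = -1470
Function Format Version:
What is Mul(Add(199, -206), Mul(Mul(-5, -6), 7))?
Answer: -1470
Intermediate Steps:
Mul(Add(199, -206), Mul(Mul(-5, -6), 7)) = Mul(-7, Mul(30, 7)) = Mul(-7, 210) = -1470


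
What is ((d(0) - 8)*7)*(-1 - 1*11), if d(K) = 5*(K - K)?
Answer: 672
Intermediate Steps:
d(K) = 0 (d(K) = 5*0 = 0)
((d(0) - 8)*7)*(-1 - 1*11) = ((0 - 8)*7)*(-1 - 1*11) = (-8*7)*(-1 - 11) = -56*(-12) = 672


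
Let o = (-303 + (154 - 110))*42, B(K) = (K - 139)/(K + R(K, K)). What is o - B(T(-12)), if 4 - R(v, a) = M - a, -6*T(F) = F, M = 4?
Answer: -43375/4 ≈ -10844.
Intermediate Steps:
T(F) = -F/6
R(v, a) = a (R(v, a) = 4 - (4 - a) = 4 + (-4 + a) = a)
B(K) = (-139 + K)/(2*K) (B(K) = (K - 139)/(K + K) = (-139 + K)/((2*K)) = (-139 + K)*(1/(2*K)) = (-139 + K)/(2*K))
o = -10878 (o = (-303 + 44)*42 = -259*42 = -10878)
o - B(T(-12)) = -10878 - (-139 - ⅙*(-12))/(2*((-⅙*(-12)))) = -10878 - (-139 + 2)/(2*2) = -10878 - (-137)/(2*2) = -10878 - 1*(-137/4) = -10878 + 137/4 = -43375/4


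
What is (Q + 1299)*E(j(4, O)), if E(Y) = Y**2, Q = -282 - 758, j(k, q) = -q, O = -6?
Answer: 9324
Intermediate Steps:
Q = -1040
(Q + 1299)*E(j(4, O)) = (-1040 + 1299)*(-1*(-6))**2 = 259*6**2 = 259*36 = 9324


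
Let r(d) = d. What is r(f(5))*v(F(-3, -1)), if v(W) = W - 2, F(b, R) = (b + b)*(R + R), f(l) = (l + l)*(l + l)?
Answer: 1000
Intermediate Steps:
f(l) = 4*l**2 (f(l) = (2*l)*(2*l) = 4*l**2)
F(b, R) = 4*R*b (F(b, R) = (2*b)*(2*R) = 4*R*b)
v(W) = -2 + W
r(f(5))*v(F(-3, -1)) = (4*5**2)*(-2 + 4*(-1)*(-3)) = (4*25)*(-2 + 12) = 100*10 = 1000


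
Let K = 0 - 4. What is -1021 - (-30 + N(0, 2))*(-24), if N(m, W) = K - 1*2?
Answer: -1885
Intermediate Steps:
K = -4
N(m, W) = -6 (N(m, W) = -4 - 1*2 = -4 - 2 = -6)
-1021 - (-30 + N(0, 2))*(-24) = -1021 - (-30 - 6)*(-24) = -1021 - (-36)*(-24) = -1021 - 1*864 = -1021 - 864 = -1885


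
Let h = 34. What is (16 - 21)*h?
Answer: -170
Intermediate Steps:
(16 - 21)*h = (16 - 21)*34 = -5*34 = -170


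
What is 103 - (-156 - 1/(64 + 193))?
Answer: 66564/257 ≈ 259.00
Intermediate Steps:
103 - (-156 - 1/(64 + 193)) = 103 - (-156 - 1/257) = 103 - 1*(-40093/257) = 103 + 40093/257 = 66564/257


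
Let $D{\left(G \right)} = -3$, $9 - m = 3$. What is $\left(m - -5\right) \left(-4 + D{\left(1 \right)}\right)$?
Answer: $-77$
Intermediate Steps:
$m = 6$ ($m = 9 - 3 = 6$)
$\left(m - -5\right) \left(-4 + D{\left(1 \right)}\right) = \left(6 - -5\right) \left(-4 - 3\right) = \left(6 + 5\right) \left(-7\right) = 11 \left(-7\right) = -77$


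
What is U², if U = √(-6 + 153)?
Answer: 147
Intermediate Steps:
U = 7*√3 (U = √147 = 7*√3 ≈ 12.124)
U² = (7*√3)² = 147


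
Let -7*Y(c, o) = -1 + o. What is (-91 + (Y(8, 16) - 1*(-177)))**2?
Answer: 344569/49 ≈ 7032.0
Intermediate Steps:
Y(c, o) = 1/7 - o/7 (Y(c, o) = -(-1 + o)/7 = 1/7 - o/7)
(-91 + (Y(8, 16) - 1*(-177)))**2 = (-91 + ((1/7 - 1/7*16) - 1*(-177)))**2 = (-91 + ((1/7 - 16/7) + 177))**2 = (-91 + (-15/7 + 177))**2 = (-91 + 1224/7)**2 = (587/7)**2 = 344569/49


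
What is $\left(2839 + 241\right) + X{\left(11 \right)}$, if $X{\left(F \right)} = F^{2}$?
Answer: $3201$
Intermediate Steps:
$\left(2839 + 241\right) + X{\left(11 \right)} = \left(2839 + 241\right) + 11^{2} = 3080 + 121 = 3201$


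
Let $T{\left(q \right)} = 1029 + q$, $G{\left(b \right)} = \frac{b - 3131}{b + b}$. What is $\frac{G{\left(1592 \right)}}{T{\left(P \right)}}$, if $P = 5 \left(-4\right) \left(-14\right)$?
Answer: $- \frac{1539}{4167856} \approx -0.00036925$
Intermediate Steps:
$G{\left(b \right)} = \frac{-3131 + b}{2 b}$
$P = 280$ ($P = \left(-20\right) \left(-14\right) = 280$)
$\frac{G{\left(1592 \right)}}{T{\left(P \right)}} = \frac{\frac{1}{2} \cdot \frac{1}{1592} \left(-3131 + 1592\right)}{1029 + 280} = \frac{\frac{1}{2} \cdot \frac{1}{1592} \left(-1539\right)}{1309} = \left(- \frac{1539}{3184}\right) \frac{1}{1309} = - \frac{1539}{4167856}$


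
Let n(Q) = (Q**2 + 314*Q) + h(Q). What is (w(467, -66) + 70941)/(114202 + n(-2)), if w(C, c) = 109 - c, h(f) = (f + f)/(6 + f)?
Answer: 71116/113577 ≈ 0.62615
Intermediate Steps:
h(f) = 2*f/(6 + f) (h(f) = (2*f)/(6 + f) = 2*f/(6 + f))
n(Q) = Q**2 + 314*Q + 2*Q/(6 + Q) (n(Q) = (Q**2 + 314*Q) + 2*Q/(6 + Q) = Q**2 + 314*Q + 2*Q/(6 + Q))
(w(467, -66) + 70941)/(114202 + n(-2)) = ((109 - 1*(-66)) + 70941)/(114202 - 2*(2 + (6 - 2)*(314 - 2))/(6 - 2)) = ((109 + 66) + 70941)/(114202 - 2*(2 + 4*312)/4) = (175 + 70941)/(114202 - 2*1/4*(2 + 1248)) = 71116/(114202 - 2*1/4*1250) = 71116/(114202 - 625) = 71116/113577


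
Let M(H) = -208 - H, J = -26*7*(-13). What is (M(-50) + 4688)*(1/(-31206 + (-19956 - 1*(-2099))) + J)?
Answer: 525856248210/49063 ≈ 1.0718e+7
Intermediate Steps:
J = 2366 (J = -182*(-13) = 2366)
(M(-50) + 4688)*(1/(-31206 + (-19956 - 1*(-2099))) + J) = ((-208 - 1*(-50)) + 4688)*(1/(-31206 + (-19956 - 1*(-2099))) + 2366) = ((-208 + 50) + 4688)*(1/(-31206 + (-19956 + 2099)) + 2366) = (-158 + 4688)*(1/(-31206 - 17857) + 2366) = 4530*(1/(-49063) + 2366) = 4530*(-1/49063 + 2366) = 4530*(116083057/49063) = 525856248210/49063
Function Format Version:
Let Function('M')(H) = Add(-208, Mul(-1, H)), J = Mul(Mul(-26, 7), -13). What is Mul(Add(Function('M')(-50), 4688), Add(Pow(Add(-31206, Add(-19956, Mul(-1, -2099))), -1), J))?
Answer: Rational(525856248210, 49063) ≈ 1.0718e+7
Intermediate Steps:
J = 2366 (J = Mul(-182, -13) = 2366)
Mul(Add(Function('M')(-50), 4688), Add(Pow(Add(-31206, Add(-19956, Mul(-1, -2099))), -1), J)) = Mul(Add(Add(-208, Mul(-1, -50)), 4688), Add(Pow(Add(-31206, Add(-19956, Mul(-1, -2099))), -1), 2366)) = Mul(Add(Add(-208, 50), 4688), Add(Pow(Add(-31206, Add(-19956, 2099)), -1), 2366)) = Mul(Add(-158, 4688), Add(Pow(Add(-31206, -17857), -1), 2366)) = Mul(4530, Add(Pow(-49063, -1), 2366)) = Mul(4530, Add(Rational(-1, 49063), 2366)) = Mul(4530, Rational(116083057, 49063)) = Rational(525856248210, 49063)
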